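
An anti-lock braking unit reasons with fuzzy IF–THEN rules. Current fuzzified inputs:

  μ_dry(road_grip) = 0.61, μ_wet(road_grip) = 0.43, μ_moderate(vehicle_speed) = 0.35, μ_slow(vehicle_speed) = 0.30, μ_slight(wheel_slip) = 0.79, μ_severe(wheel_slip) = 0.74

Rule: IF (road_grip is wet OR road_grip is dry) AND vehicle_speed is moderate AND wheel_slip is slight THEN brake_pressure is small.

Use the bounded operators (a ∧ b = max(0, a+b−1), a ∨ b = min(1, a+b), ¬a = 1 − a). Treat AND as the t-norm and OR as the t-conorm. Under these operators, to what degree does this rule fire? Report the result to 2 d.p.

firing strength: (wet=0.43 OR dry=0.61) = 1.00; AND[max(0, a+b−1)] with moderate=0.35, slight=0.79 → w = 0.14

0.14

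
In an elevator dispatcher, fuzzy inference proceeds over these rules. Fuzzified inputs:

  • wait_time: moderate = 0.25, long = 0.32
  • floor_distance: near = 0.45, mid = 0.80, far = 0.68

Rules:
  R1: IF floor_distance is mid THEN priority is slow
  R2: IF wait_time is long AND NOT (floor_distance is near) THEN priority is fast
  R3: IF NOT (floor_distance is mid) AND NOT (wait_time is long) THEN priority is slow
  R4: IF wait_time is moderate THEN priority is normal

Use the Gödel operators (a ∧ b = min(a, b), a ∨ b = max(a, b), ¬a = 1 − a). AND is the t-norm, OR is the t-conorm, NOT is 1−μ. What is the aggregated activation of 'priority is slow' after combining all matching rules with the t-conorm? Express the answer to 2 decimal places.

R1: mid=0.80 → w = 0.80
R2: long=0.32, ¬near=1−0.45=0.55; AND[min(a, b)] → w = 0.32
R3: ¬mid=1−0.80=0.20, ¬long=1−0.32=0.68; AND[min(a, b)] → w = 0.20
R4: moderate=0.25 → w = 0.25
Rules with consequent 'slow': {R1, R3} → strengths 0.80, 0.20
Aggregate via t-conorm [max(a, b)]: 0.80

0.80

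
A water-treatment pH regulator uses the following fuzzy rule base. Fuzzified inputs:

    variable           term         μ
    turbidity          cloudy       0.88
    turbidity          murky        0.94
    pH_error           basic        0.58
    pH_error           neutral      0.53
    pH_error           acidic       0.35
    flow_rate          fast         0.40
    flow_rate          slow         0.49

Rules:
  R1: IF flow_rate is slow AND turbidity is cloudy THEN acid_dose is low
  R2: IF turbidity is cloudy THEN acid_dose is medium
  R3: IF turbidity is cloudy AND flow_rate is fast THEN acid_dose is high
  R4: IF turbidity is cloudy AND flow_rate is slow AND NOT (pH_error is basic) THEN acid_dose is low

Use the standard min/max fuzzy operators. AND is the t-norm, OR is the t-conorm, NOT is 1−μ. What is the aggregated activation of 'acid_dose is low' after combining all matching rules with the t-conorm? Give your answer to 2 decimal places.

0.49

R1: slow=0.49, cloudy=0.88; AND[min(a, b)] → w = 0.49
R2: cloudy=0.88 → w = 0.88
R3: cloudy=0.88, fast=0.40; AND[min(a, b)] → w = 0.40
R4: cloudy=0.88, slow=0.49, ¬basic=1−0.58=0.42; AND[min(a, b)] → w = 0.42
Rules with consequent 'low': {R1, R4} → strengths 0.49, 0.42
Aggregate via t-conorm [max(a, b)]: 0.49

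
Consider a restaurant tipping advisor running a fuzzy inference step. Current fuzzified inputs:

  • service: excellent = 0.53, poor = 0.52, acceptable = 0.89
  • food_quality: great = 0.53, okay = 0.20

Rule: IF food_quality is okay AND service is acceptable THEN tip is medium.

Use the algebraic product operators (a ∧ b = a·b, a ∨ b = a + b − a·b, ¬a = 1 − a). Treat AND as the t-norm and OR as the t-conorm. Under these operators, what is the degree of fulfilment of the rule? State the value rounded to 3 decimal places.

0.178

firing strength: okay=0.20, acceptable=0.89; AND[a·b] → w = 0.1780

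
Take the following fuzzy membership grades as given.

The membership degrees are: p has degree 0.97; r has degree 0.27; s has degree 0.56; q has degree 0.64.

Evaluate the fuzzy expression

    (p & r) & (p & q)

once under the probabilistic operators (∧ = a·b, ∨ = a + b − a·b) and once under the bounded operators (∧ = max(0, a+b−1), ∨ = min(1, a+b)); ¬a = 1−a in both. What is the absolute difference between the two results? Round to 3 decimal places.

Under probabilistic:
  p & r = a·b on (0.9700, 0.2700) = 0.2619
  p & q = a·b on (0.9700, 0.6400) = 0.6208
  (p & r) & (p & q) = a·b on (0.2619, 0.6208) = 0.1626
  → value = 0.1626
Under bounded:
  p & r = max(0, a+b−1) on (0.97, 0.27) = 0.24
  p & q = max(0, a+b−1) on (0.97, 0.64) = 0.61
  (p & r) & (p & q) = max(0, a+b−1) on (0.24, 0.61) = 0.00
  → value = 0.0000
|0.1626 − 0.0000| = 0.163

0.163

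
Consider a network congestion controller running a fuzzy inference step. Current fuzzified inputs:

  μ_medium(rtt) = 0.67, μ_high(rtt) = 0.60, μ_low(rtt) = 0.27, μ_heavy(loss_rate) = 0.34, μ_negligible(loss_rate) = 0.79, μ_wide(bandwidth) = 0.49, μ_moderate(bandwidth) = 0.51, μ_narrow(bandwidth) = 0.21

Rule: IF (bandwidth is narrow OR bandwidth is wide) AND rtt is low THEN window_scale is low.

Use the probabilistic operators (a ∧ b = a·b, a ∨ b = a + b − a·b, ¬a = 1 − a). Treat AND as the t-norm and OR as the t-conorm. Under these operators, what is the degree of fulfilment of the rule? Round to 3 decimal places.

firing strength: (narrow=0.21 OR wide=0.49) = 0.5971; AND[a·b] with low=0.27 → w = 0.1612

0.161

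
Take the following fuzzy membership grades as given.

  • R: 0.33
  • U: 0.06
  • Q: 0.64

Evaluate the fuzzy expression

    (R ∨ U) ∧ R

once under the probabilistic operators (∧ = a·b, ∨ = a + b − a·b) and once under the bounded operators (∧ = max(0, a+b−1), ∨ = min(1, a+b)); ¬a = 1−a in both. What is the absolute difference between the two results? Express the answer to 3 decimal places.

Under probabilistic:
  R ∨ U = a + b − a·b on (0.3300, 0.0600) = 0.3702
  (R ∨ U) ∧ R = a·b on (0.3702, 0.3300) = 0.1222
  → value = 0.1222
Under bounded:
  R ∨ U = min(1, a+b) on (0.33, 0.06) = 0.39
  (R ∨ U) ∧ R = max(0, a+b−1) on (0.39, 0.33) = 0.00
  → value = 0.0000
|0.1222 − 0.0000| = 0.122

0.122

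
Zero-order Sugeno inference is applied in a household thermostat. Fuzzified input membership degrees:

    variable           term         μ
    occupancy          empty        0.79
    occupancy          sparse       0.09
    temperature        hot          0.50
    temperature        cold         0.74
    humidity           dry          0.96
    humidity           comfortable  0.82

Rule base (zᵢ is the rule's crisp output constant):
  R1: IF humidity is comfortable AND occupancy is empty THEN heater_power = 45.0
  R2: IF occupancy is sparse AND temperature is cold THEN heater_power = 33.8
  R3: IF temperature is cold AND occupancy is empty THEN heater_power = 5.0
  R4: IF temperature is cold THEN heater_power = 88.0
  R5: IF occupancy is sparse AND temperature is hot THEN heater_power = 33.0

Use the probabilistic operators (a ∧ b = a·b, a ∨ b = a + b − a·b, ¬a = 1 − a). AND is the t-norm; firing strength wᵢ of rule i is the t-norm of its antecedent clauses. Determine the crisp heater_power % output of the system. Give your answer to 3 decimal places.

R1 (z=45.0): comfortable=0.82, empty=0.79; AND[a·b] → w = 0.6478
R2 (z=33.8): sparse=0.09, cold=0.74; AND[a·b] → w = 0.0666
R3 (z=5.0): cold=0.74, empty=0.79; AND[a·b] → w = 0.5846
R4 (z=88.0): cold=0.74 → w = 0.7400
R5 (z=33.0): sparse=0.09, hot=0.50; AND[a·b] → w = 0.0450
Weighted average = (0.6478·45.0 + 0.0666·33.8 + 0.5846·5.0 + 0.7400·88.0 + 0.0450·33.0) / (0.6478 + 0.0666 + 0.5846 + 0.7400 + 0.0450)
  = 100.9301 / 2.0840 = 48.431

48.431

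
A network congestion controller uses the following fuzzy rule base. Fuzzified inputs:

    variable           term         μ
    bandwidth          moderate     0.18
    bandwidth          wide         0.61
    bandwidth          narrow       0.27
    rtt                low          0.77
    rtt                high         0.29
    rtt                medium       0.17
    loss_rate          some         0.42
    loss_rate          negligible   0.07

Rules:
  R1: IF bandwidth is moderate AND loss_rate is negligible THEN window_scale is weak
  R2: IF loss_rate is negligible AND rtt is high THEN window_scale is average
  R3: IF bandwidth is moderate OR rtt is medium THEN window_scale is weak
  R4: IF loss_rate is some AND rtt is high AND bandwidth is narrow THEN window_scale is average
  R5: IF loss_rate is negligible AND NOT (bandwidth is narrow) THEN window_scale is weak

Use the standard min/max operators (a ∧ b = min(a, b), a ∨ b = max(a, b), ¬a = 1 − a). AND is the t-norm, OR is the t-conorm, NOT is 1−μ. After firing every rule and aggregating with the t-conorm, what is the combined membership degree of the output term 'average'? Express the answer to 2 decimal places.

0.27

R1: moderate=0.18, negligible=0.07; AND[min(a, b)] → w = 0.07
R2: negligible=0.07, high=0.29; AND[min(a, b)] → w = 0.07
R3: moderate=0.18, medium=0.17; OR[max(a, b)] → w = 0.18
R4: some=0.42, high=0.29, narrow=0.27; AND[min(a, b)] → w = 0.27
R5: negligible=0.07, ¬narrow=1−0.27=0.73; AND[min(a, b)] → w = 0.07
Rules with consequent 'average': {R2, R4} → strengths 0.07, 0.27
Aggregate via t-conorm [max(a, b)]: 0.27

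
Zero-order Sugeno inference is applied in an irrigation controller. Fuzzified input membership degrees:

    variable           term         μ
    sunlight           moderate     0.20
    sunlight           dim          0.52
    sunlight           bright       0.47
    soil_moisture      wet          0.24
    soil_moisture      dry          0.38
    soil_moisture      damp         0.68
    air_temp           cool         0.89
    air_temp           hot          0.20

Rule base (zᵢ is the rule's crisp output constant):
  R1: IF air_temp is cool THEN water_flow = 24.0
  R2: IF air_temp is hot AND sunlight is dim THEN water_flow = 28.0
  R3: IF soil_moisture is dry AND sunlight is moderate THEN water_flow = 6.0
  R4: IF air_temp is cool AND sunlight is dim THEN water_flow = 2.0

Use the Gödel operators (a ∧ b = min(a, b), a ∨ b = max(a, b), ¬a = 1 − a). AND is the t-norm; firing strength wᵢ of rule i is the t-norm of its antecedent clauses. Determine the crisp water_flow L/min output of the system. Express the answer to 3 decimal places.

R1 (z=24.0): cool=0.89 → w = 0.89
R2 (z=28.0): hot=0.20, dim=0.52; AND[min(a, b)] → w = 0.20
R3 (z=6.0): dry=0.38, moderate=0.20; AND[min(a, b)] → w = 0.20
R4 (z=2.0): cool=0.89, dim=0.52; AND[min(a, b)] → w = 0.52
Weighted average = (0.89·24.0 + 0.20·28.0 + 0.20·6.0 + 0.52·2.0) / (0.89 + 0.20 + 0.20 + 0.52)
  = 29.2000 / 1.8100 = 16.133

16.133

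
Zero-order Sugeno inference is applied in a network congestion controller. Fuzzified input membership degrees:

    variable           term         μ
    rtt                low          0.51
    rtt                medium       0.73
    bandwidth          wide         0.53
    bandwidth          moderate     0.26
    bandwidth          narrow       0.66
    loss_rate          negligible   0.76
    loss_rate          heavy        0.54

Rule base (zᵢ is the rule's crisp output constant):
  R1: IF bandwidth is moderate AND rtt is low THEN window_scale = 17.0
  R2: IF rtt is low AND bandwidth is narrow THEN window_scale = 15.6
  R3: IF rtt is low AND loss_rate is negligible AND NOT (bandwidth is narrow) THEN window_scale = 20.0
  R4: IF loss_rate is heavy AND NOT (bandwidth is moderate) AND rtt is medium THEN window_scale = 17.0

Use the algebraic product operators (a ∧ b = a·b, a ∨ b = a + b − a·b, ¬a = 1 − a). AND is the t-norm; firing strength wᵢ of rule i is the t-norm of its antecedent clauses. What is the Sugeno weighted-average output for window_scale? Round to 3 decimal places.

16.915

R1 (z=17.0): moderate=0.26, low=0.51; AND[a·b] → w = 0.1326
R2 (z=15.6): low=0.51, narrow=0.66; AND[a·b] → w = 0.3366
R3 (z=20.0): low=0.51, negligible=0.76, ¬narrow=1−0.66=0.34; AND[a·b] → w = 0.1318
R4 (z=17.0): heavy=0.54, ¬moderate=1−0.26=0.74, medium=0.73; AND[a·b] → w = 0.2917
Weighted average = (0.1326·17.0 + 0.3366·15.6 + 0.1318·20.0 + 0.2917·17.0) / (0.1326 + 0.3366 + 0.1318 + 0.2917)
  = 15.0999 / 0.8927 = 16.915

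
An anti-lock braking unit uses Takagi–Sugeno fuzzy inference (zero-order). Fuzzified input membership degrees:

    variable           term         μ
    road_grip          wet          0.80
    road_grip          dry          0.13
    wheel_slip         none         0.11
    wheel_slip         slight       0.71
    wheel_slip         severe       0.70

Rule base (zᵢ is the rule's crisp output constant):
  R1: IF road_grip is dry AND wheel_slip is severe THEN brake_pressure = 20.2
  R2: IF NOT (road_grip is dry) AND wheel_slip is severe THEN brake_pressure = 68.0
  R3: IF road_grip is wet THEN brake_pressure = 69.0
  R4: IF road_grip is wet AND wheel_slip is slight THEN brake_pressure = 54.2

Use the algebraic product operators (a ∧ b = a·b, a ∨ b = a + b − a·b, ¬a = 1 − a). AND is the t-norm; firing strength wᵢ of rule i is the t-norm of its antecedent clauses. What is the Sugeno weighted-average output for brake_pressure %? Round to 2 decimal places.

62.49

R1 (z=20.2): dry=0.13, severe=0.70; AND[a·b] → w = 0.0910
R2 (z=68.0): ¬dry=1−0.13=0.87, severe=0.70; AND[a·b] → w = 0.6090
R3 (z=69.0): wet=0.80 → w = 0.8000
R4 (z=54.2): wet=0.80, slight=0.71; AND[a·b] → w = 0.5680
Weighted average = (0.0910·20.2 + 0.6090·68.0 + 0.8000·69.0 + 0.5680·54.2) / (0.0910 + 0.6090 + 0.8000 + 0.5680)
  = 129.2358 / 2.0680 = 62.49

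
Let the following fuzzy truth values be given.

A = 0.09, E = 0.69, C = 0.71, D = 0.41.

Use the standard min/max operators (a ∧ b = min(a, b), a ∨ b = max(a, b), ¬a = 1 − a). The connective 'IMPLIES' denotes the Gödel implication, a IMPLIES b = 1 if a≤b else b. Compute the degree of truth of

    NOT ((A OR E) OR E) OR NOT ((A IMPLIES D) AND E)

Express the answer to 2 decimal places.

A OR E = max(a, b) on (0.09, 0.69) = 0.69
(A OR E) OR E = max(a, b) on (0.69, 0.69) = 0.69
NOT ((A OR E) OR E) = 1 − 0.69 = 0.31
A IMPLIES D  [Gödel: 1 if a≤b else b] with a=0.09, b=0.41 → 1.00
(A IMPLIES D) AND E = min(a, b) on (1.00, 0.69) = 0.69
NOT ((A IMPLIES D) AND E) = 1 − 0.69 = 0.31
NOT ((A OR E) OR E) OR NOT ((A IMPLIES D) AND E) = max(a, b) on (0.31, 0.31) = 0.31

0.31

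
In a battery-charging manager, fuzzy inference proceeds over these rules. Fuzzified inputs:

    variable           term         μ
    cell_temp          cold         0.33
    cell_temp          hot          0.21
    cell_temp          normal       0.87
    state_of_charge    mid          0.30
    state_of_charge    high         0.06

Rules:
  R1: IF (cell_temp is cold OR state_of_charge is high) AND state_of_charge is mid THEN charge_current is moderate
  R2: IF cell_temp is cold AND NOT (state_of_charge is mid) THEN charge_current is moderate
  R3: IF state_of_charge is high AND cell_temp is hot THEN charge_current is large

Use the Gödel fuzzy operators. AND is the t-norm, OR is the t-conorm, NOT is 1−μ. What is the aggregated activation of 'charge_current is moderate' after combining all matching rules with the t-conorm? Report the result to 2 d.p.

0.33

R1: (cold=0.33 OR high=0.06) = 0.33; AND[min(a, b)] with mid=0.30 → w = 0.30
R2: cold=0.33, ¬mid=1−0.30=0.70; AND[min(a, b)] → w = 0.33
R3: high=0.06, hot=0.21; AND[min(a, b)] → w = 0.06
Rules with consequent 'moderate': {R1, R2} → strengths 0.30, 0.33
Aggregate via t-conorm [max(a, b)]: 0.33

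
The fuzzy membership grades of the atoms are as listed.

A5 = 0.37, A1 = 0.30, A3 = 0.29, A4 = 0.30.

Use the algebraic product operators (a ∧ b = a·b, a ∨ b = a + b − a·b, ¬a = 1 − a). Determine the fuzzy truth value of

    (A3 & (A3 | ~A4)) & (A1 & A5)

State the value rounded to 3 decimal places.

~A4 = 1 − 0.3000 = 0.7000
A3 | ~A4 = a + b − a·b on (0.2900, 0.7000) = 0.7870
A3 & (A3 | ~A4) = a·b on (0.2900, 0.7870) = 0.2282
A1 & A5 = a·b on (0.3000, 0.3700) = 0.1110
(A3 & (A3 | ~A4)) & (A1 & A5) = a·b on (0.2282, 0.1110) = 0.0253

0.025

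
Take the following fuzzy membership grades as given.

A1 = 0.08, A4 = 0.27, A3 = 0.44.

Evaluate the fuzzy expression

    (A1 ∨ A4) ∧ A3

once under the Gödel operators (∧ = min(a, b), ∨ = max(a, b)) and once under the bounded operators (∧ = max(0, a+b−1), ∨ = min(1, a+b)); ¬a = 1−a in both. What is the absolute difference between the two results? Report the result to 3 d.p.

0.270

Under Gödel:
  A1 ∨ A4 = max(a, b) on (0.08, 0.27) = 0.27
  (A1 ∨ A4) ∧ A3 = min(a, b) on (0.27, 0.44) = 0.27
  → value = 0.2700
Under bounded:
  A1 ∨ A4 = min(1, a+b) on (0.08, 0.27) = 0.35
  (A1 ∨ A4) ∧ A3 = max(0, a+b−1) on (0.35, 0.44) = 0.00
  → value = 0.0000
|0.2700 − 0.0000| = 0.270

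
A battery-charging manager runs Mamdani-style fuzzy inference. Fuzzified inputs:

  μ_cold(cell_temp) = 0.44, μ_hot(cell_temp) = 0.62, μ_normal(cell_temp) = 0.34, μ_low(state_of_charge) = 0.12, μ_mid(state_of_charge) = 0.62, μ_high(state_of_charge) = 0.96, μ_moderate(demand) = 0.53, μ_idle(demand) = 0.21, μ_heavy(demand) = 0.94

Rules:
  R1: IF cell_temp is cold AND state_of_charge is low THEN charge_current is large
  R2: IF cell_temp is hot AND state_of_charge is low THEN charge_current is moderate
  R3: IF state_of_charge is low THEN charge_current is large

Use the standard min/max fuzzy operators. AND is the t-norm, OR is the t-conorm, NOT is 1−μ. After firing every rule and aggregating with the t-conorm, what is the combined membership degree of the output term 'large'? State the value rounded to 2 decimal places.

0.12

R1: cold=0.44, low=0.12; AND[min(a, b)] → w = 0.12
R2: hot=0.62, low=0.12; AND[min(a, b)] → w = 0.12
R3: low=0.12 → w = 0.12
Rules with consequent 'large': {R1, R3} → strengths 0.12, 0.12
Aggregate via t-conorm [max(a, b)]: 0.12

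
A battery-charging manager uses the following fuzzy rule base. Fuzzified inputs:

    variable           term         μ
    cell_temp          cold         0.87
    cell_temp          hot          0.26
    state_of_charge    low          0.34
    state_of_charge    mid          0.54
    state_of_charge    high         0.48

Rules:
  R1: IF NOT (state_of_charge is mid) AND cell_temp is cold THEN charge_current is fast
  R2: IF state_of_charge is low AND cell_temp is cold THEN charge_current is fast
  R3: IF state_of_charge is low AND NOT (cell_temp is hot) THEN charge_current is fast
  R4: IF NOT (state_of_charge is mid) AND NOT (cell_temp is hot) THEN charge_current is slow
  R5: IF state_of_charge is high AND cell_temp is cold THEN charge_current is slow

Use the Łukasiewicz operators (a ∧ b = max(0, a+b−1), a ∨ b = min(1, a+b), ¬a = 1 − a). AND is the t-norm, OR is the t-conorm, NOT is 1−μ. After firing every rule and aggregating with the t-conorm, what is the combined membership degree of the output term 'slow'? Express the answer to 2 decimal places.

R1: ¬mid=1−0.54=0.46, cold=0.87; AND[max(0, a+b−1)] → w = 0.33
R2: low=0.34, cold=0.87; AND[max(0, a+b−1)] → w = 0.21
R3: low=0.34, ¬hot=1−0.26=0.74; AND[max(0, a+b−1)] → w = 0.08
R4: ¬mid=1−0.54=0.46, ¬hot=1−0.26=0.74; AND[max(0, a+b−1)] → w = 0.20
R5: high=0.48, cold=0.87; AND[max(0, a+b−1)] → w = 0.35
Rules with consequent 'slow': {R4, R5} → strengths 0.20, 0.35
Aggregate via t-conorm [min(1, a+b)]: 0.55

0.55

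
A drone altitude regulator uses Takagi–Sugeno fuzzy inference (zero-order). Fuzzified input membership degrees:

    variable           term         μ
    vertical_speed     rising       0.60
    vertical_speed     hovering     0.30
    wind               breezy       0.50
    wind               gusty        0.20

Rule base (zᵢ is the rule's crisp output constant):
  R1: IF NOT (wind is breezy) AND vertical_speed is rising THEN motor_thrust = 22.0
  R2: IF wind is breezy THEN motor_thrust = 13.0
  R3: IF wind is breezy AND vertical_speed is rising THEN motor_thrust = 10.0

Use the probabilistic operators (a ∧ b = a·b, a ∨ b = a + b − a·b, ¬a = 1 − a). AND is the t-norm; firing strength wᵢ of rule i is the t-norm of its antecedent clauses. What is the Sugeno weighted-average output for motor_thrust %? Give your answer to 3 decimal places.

14.636

R1 (z=22.0): ¬breezy=1−0.50=0.50, rising=0.60; AND[a·b] → w = 0.3000
R2 (z=13.0): breezy=0.50 → w = 0.5000
R3 (z=10.0): breezy=0.50, rising=0.60; AND[a·b] → w = 0.3000
Weighted average = (0.3000·22.0 + 0.5000·13.0 + 0.3000·10.0) / (0.3000 + 0.5000 + 0.3000)
  = 16.1000 / 1.1000 = 14.636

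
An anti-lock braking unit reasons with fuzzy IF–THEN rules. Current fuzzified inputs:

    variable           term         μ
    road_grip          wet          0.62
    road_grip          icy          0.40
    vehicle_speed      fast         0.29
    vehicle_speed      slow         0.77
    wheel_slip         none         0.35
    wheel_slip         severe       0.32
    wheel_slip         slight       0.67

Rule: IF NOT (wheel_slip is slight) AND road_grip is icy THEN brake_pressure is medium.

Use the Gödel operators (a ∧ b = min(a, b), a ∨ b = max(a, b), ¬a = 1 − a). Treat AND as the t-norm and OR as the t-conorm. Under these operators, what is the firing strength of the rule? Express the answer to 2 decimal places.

0.33

firing strength: ¬slight=1−0.67=0.33, icy=0.40; AND[min(a, b)] → w = 0.33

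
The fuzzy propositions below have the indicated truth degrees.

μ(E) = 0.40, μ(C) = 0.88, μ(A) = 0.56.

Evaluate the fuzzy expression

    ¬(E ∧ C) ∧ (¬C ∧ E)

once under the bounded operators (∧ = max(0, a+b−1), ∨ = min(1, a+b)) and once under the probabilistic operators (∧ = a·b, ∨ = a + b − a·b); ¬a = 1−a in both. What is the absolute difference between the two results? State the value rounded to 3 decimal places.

Under bounded:
  E ∧ C = max(0, a+b−1) on (0.40, 0.88) = 0.28
  ¬(E ∧ C) = 1 − 0.28 = 0.72
  ¬C = 1 − 0.88 = 0.12
  ¬C ∧ E = max(0, a+b−1) on (0.12, 0.40) = 0.00
  ¬(E ∧ C) ∧ (¬C ∧ E) = max(0, a+b−1) on (0.72, 0.00) = 0.00
  → value = 0.0000
Under probabilistic:
  E ∧ C = a·b on (0.4000, 0.8800) = 0.3520
  ¬(E ∧ C) = 1 − 0.3520 = 0.6480
  ¬C = 1 − 0.8800 = 0.1200
  ¬C ∧ E = a·b on (0.1200, 0.4000) = 0.0480
  ¬(E ∧ C) ∧ (¬C ∧ E) = a·b on (0.6480, 0.0480) = 0.0311
  → value = 0.0311
|0.0000 − 0.0311| = 0.031

0.031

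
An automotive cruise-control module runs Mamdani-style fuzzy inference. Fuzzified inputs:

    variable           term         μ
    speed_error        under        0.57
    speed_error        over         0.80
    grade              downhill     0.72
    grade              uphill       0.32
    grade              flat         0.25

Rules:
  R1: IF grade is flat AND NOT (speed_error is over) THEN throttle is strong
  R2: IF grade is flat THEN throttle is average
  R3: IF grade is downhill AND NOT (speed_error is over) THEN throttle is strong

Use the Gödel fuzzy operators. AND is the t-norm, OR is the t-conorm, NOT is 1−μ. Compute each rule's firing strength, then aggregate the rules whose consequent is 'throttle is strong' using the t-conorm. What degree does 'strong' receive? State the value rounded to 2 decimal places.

R1: flat=0.25, ¬over=1−0.80=0.20; AND[min(a, b)] → w = 0.20
R2: flat=0.25 → w = 0.25
R3: downhill=0.72, ¬over=1−0.80=0.20; AND[min(a, b)] → w = 0.20
Rules with consequent 'strong': {R1, R3} → strengths 0.20, 0.20
Aggregate via t-conorm [max(a, b)]: 0.20

0.20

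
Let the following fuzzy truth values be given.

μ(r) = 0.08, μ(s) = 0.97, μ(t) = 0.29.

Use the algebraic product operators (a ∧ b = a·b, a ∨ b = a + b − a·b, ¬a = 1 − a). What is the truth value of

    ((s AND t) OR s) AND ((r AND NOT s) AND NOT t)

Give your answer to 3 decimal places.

0.002

s AND t = a·b on (0.9700, 0.2900) = 0.2813
(s AND t) OR s = a + b − a·b on (0.2813, 0.9700) = 0.9784
NOT s = 1 − 0.9700 = 0.0300
r AND NOT s = a·b on (0.0800, 0.0300) = 0.0024
NOT t = 1 − 0.2900 = 0.7100
(r AND NOT s) AND NOT t = a·b on (0.0024, 0.7100) = 0.0017
((s AND t) OR s) AND ((r AND NOT s) AND NOT t) = a·b on (0.9784, 0.0017) = 0.0017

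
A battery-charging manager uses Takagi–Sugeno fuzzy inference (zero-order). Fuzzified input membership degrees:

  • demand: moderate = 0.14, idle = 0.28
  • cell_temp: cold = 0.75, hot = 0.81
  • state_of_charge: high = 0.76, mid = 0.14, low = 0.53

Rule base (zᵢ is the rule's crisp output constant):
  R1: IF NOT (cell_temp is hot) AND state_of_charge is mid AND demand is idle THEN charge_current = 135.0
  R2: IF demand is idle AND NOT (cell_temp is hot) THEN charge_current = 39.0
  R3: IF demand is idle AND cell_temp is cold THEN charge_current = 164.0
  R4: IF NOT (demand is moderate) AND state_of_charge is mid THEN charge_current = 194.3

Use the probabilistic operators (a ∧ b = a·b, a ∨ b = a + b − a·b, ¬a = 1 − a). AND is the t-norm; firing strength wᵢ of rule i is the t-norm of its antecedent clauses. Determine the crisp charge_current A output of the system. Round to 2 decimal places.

155.77

R1 (z=135.0): ¬hot=1−0.81=0.19, mid=0.14, idle=0.28; AND[a·b] → w = 0.0074
R2 (z=39.0): idle=0.28, ¬hot=1−0.81=0.19; AND[a·b] → w = 0.0532
R3 (z=164.0): idle=0.28, cold=0.75; AND[a·b] → w = 0.2100
R4 (z=194.3): ¬moderate=1−0.14=0.86, mid=0.14; AND[a·b] → w = 0.1204
Weighted average = (0.0074·135.0 + 0.0532·39.0 + 0.2100·164.0 + 0.1204·194.3) / (0.0074 + 0.0532 + 0.2100 + 0.1204)
  = 60.9140 / 0.3910 = 155.77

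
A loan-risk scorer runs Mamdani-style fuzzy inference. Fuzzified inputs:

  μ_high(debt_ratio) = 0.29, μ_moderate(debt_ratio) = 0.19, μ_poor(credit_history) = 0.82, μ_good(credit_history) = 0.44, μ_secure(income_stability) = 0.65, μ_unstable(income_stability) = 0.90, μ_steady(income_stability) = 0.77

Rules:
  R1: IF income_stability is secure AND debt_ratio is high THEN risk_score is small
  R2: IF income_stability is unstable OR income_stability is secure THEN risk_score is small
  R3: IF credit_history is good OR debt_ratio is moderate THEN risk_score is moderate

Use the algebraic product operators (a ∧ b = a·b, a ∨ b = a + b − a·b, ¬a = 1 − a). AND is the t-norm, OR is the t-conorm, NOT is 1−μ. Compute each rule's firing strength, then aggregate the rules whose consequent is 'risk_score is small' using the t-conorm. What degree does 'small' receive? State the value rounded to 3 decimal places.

0.972

R1: secure=0.65, high=0.29; AND[a·b] → w = 0.1885
R2: unstable=0.90, secure=0.65; OR[a + b − a·b] → w = 0.9650
R3: good=0.44, moderate=0.19; OR[a + b − a·b] → w = 0.5464
Rules with consequent 'small': {R1, R2} → strengths 0.1885, 0.9650
Aggregate via t-conorm [a + b − a·b]: 0.9716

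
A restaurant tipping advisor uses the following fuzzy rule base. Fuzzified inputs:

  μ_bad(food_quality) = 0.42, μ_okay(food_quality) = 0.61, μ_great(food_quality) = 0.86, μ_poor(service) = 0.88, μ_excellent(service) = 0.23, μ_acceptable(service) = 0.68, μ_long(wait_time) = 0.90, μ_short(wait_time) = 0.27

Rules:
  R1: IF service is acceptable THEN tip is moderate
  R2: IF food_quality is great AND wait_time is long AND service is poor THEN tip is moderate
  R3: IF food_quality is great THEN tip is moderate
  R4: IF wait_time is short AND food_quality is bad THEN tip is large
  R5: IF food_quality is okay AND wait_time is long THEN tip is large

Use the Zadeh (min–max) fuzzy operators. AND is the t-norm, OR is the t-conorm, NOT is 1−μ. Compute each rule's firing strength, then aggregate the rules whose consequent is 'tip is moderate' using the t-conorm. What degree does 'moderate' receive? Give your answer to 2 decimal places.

R1: acceptable=0.68 → w = 0.68
R2: great=0.86, long=0.90, poor=0.88; AND[min(a, b)] → w = 0.86
R3: great=0.86 → w = 0.86
R4: short=0.27, bad=0.42; AND[min(a, b)] → w = 0.27
R5: okay=0.61, long=0.90; AND[min(a, b)] → w = 0.61
Rules with consequent 'moderate': {R1, R2, R3} → strengths 0.68, 0.86, 0.86
Aggregate via t-conorm [max(a, b)]: 0.86

0.86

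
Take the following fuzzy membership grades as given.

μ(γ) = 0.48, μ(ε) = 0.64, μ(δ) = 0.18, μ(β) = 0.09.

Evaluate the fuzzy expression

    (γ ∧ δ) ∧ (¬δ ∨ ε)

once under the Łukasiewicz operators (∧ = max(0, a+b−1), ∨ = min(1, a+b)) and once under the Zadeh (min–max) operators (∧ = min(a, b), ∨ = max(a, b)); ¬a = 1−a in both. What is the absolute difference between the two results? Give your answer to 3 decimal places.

Under Łukasiewicz:
  γ ∧ δ = max(0, a+b−1) on (0.48, 0.18) = 0.00
  ¬δ = 1 − 0.18 = 0.82
  ¬δ ∨ ε = min(1, a+b) on (0.82, 0.64) = 1.00
  (γ ∧ δ) ∧ (¬δ ∨ ε) = max(0, a+b−1) on (0.00, 1.00) = 0.00
  → value = 0.0000
Under Zadeh (min–max):
  γ ∧ δ = min(a, b) on (0.48, 0.18) = 0.18
  ¬δ = 1 − 0.18 = 0.82
  ¬δ ∨ ε = max(a, b) on (0.82, 0.64) = 0.82
  (γ ∧ δ) ∧ (¬δ ∨ ε) = min(a, b) on (0.18, 0.82) = 0.18
  → value = 0.1800
|0.0000 − 0.1800| = 0.180

0.180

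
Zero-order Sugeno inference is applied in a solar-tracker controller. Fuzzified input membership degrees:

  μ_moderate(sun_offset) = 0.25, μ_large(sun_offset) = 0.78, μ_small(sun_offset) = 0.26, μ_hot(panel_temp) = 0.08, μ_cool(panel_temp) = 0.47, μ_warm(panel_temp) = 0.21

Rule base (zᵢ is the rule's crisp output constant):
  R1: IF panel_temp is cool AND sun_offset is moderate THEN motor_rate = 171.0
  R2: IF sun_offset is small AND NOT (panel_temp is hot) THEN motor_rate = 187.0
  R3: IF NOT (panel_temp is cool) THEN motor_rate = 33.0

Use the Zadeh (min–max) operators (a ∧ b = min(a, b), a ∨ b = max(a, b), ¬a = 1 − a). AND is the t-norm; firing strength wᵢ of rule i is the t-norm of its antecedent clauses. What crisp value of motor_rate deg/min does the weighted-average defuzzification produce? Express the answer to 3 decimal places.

104.673

R1 (z=171.0): cool=0.47, moderate=0.25; AND[min(a, b)] → w = 0.25
R2 (z=187.0): small=0.26, ¬hot=1−0.08=0.92; AND[min(a, b)] → w = 0.26
R3 (z=33.0): ¬cool=1−0.47=0.53 → w = 0.53
Weighted average = (0.25·171.0 + 0.26·187.0 + 0.53·33.0) / (0.25 + 0.26 + 0.53)
  = 108.8600 / 1.0400 = 104.673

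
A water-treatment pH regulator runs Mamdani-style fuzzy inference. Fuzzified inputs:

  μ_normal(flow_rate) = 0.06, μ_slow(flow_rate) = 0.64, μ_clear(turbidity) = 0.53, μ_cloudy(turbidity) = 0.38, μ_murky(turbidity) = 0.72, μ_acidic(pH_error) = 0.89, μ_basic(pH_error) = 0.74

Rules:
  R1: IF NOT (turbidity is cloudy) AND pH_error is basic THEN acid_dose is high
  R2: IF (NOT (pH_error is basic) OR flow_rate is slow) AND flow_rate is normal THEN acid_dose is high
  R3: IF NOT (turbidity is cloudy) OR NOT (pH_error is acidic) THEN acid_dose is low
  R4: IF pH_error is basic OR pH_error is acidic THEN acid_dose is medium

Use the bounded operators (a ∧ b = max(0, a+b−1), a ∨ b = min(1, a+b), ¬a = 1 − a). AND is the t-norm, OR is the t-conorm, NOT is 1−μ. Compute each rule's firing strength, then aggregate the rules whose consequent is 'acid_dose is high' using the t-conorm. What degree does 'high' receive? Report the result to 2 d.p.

R1: ¬cloudy=1−0.38=0.62, basic=0.74; AND[max(0, a+b−1)] → w = 0.36
R2: (¬basic=1−0.74=0.26 OR slow=0.64) = 0.90; AND[max(0, a+b−1)] with normal=0.06 → w = 0.00
R3: ¬cloudy=1−0.38=0.62, ¬acidic=1−0.89=0.11; OR[min(1, a+b)] → w = 0.73
R4: basic=0.74, acidic=0.89; OR[min(1, a+b)] → w = 1.00
Rules with consequent 'high': {R1, R2} → strengths 0.36, 0.00
Aggregate via t-conorm [min(1, a+b)]: 0.36

0.36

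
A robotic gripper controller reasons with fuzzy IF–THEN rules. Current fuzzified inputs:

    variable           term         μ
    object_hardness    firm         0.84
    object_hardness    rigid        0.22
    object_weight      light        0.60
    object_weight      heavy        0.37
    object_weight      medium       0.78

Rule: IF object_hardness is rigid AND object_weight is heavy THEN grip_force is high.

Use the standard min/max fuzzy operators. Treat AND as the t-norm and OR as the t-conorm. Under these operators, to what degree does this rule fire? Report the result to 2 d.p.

firing strength: rigid=0.22, heavy=0.37; AND[min(a, b)] → w = 0.22

0.22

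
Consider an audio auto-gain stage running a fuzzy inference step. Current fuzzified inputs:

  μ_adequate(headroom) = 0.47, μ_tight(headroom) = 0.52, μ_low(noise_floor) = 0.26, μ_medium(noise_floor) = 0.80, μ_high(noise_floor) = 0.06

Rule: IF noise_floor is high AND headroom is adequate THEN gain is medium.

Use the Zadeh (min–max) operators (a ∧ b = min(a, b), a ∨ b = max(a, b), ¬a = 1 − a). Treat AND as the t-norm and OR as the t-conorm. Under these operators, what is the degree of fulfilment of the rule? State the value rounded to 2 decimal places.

0.06

firing strength: high=0.06, adequate=0.47; AND[min(a, b)] → w = 0.06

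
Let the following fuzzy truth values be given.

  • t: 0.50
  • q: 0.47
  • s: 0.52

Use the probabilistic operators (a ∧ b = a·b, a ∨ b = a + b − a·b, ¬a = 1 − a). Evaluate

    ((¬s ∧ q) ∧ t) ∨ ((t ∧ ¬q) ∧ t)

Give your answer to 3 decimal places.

¬s = 1 − 0.5200 = 0.4800
¬s ∧ q = a·b on (0.4800, 0.4700) = 0.2256
(¬s ∧ q) ∧ t = a·b on (0.2256, 0.5000) = 0.1128
¬q = 1 − 0.4700 = 0.5300
t ∧ ¬q = a·b on (0.5000, 0.5300) = 0.2650
(t ∧ ¬q) ∧ t = a·b on (0.2650, 0.5000) = 0.1325
((¬s ∧ q) ∧ t) ∨ ((t ∧ ¬q) ∧ t) = a + b − a·b on (0.1128, 0.1325) = 0.2304

0.230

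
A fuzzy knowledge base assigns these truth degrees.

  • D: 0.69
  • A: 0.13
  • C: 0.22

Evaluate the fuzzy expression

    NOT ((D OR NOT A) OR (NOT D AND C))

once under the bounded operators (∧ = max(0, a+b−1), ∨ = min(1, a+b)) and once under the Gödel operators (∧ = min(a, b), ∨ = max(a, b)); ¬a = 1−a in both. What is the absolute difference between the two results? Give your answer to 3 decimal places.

0.130

Under bounded:
  NOT A = 1 − 0.13 = 0.87
  D OR NOT A = min(1, a+b) on (0.69, 0.87) = 1.00
  NOT D = 1 − 0.69 = 0.31
  NOT D AND C = max(0, a+b−1) on (0.31, 0.22) = 0.00
  (D OR NOT A) OR (NOT D AND C) = min(1, a+b) on (1.00, 0.00) = 1.00
  NOT ((D OR NOT A) OR (NOT D AND C)) = 1 − 1.00 = 0.00
  → value = 0.0000
Under Gödel:
  NOT A = 1 − 0.13 = 0.87
  D OR NOT A = max(a, b) on (0.69, 0.87) = 0.87
  NOT D = 1 − 0.69 = 0.31
  NOT D AND C = min(a, b) on (0.31, 0.22) = 0.22
  (D OR NOT A) OR (NOT D AND C) = max(a, b) on (0.87, 0.22) = 0.87
  NOT ((D OR NOT A) OR (NOT D AND C)) = 1 − 0.87 = 0.13
  → value = 0.1300
|0.0000 − 0.1300| = 0.130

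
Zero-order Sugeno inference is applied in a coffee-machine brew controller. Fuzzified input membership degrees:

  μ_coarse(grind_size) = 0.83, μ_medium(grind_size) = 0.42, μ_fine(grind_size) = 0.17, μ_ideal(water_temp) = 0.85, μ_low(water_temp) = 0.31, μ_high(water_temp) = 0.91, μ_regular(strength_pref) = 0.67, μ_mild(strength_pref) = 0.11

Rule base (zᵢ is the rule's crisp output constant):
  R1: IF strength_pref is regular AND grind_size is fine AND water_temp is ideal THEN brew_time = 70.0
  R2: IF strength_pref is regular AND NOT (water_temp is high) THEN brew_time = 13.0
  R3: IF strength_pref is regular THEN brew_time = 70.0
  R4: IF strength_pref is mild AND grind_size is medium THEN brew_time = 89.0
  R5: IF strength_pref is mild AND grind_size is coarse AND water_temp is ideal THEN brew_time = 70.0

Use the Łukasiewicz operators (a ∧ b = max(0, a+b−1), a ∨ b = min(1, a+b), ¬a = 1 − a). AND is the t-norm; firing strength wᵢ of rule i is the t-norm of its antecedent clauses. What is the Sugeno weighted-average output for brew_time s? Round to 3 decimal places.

70.000

R1 (z=70.0): regular=0.67, fine=0.17, ideal=0.85; AND[max(0, a+b−1)] → w = 0.00
R2 (z=13.0): regular=0.67, ¬high=1−0.91=0.09; AND[max(0, a+b−1)] → w = 0.00
R3 (z=70.0): regular=0.67 → w = 0.67
R4 (z=89.0): mild=0.11, medium=0.42; AND[max(0, a+b−1)] → w = 0.00
R5 (z=70.0): mild=0.11, coarse=0.83, ideal=0.85; AND[max(0, a+b−1)] → w = 0.00
Weighted average = (0.00·70.0 + 0.00·13.0 + 0.67·70.0 + 0.00·89.0 + 0.00·70.0) / (0.00 + 0.00 + 0.67 + 0.00 + 0.00)
  = 46.9000 / 0.6700 = 70.000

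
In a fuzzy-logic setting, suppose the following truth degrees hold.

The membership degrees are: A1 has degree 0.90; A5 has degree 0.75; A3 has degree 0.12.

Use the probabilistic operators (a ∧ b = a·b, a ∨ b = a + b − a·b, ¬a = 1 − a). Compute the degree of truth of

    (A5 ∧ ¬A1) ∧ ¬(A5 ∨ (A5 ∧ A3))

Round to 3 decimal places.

0.017

¬A1 = 1 − 0.9000 = 0.1000
A5 ∧ ¬A1 = a·b on (0.7500, 0.1000) = 0.0750
A5 ∧ A3 = a·b on (0.7500, 0.1200) = 0.0900
A5 ∨ (A5 ∧ A3) = a + b − a·b on (0.7500, 0.0900) = 0.7725
¬(A5 ∨ (A5 ∧ A3)) = 1 − 0.7725 = 0.2275
(A5 ∧ ¬A1) ∧ ¬(A5 ∨ (A5 ∧ A3)) = a·b on (0.0750, 0.2275) = 0.0171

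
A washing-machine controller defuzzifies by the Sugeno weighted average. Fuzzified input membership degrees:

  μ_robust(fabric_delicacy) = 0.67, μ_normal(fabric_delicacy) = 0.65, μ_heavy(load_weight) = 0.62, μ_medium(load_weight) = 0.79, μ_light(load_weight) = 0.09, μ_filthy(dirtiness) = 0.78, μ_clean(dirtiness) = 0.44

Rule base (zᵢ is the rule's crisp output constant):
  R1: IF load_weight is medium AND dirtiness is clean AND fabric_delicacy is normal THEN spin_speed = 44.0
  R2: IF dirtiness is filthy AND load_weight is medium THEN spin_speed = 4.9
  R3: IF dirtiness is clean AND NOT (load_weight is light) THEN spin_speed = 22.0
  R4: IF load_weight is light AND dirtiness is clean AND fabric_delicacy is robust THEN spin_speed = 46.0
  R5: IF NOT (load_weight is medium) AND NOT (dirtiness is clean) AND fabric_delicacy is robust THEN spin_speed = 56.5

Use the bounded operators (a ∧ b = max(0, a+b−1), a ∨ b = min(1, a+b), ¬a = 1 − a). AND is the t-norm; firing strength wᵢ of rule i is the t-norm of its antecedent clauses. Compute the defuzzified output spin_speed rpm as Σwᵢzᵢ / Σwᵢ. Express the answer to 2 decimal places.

11.41

R1 (z=44.0): medium=0.79, clean=0.44, normal=0.65; AND[max(0, a+b−1)] → w = 0.00
R2 (z=4.9): filthy=0.78, medium=0.79; AND[max(0, a+b−1)] → w = 0.57
R3 (z=22.0): clean=0.44, ¬light=1−0.09=0.91; AND[max(0, a+b−1)] → w = 0.35
R4 (z=46.0): light=0.09, clean=0.44, robust=0.67; AND[max(0, a+b−1)] → w = 0.00
R5 (z=56.5): ¬medium=1−0.79=0.21, ¬clean=1−0.44=0.56, robust=0.67; AND[max(0, a+b−1)] → w = 0.00
Weighted average = (0.00·44.0 + 0.57·4.9 + 0.35·22.0 + 0.00·46.0 + 0.00·56.5) / (0.00 + 0.57 + 0.35 + 0.00 + 0.00)
  = 10.4930 / 0.9200 = 11.41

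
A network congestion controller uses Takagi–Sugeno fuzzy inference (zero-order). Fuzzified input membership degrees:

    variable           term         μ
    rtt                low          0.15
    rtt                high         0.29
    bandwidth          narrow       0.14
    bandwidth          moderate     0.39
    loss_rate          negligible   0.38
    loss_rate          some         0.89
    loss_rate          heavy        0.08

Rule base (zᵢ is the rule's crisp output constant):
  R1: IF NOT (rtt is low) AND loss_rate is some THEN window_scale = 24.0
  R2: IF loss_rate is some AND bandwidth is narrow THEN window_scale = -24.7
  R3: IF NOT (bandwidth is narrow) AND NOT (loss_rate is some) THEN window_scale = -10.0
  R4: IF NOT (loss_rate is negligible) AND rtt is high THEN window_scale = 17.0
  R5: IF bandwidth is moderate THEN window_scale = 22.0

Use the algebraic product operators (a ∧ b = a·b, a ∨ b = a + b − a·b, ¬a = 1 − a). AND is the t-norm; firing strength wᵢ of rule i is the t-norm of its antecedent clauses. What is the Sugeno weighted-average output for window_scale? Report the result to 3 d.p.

R1 (z=24.0): ¬low=1−0.15=0.85, some=0.89; AND[a·b] → w = 0.7565
R2 (z=-24.7): some=0.89, narrow=0.14; AND[a·b] → w = 0.1246
R3 (z=-10.0): ¬narrow=1−0.14=0.86, ¬some=1−0.89=0.11; AND[a·b] → w = 0.0946
R4 (z=17.0): ¬negligible=1−0.38=0.62, high=0.29; AND[a·b] → w = 0.1798
R5 (z=22.0): moderate=0.39 → w = 0.3900
Weighted average = (0.7565·24.0 + 0.1246·-24.7 + 0.0946·-10.0 + 0.1798·17.0 + 0.3900·22.0) / (0.7565 + 0.1246 + 0.0946 + 0.1798 + 0.3900)
  = 25.7690 / 1.5455 = 16.674

16.674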